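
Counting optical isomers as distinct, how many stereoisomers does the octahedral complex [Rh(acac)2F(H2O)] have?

3

In an octahedral complex each vertex has one trans partner and four cis neighbours.
Each acac is bidentate and must span two cis positions.
There are 2 geometric isomers: F and H2O mutually trans; F and H2O mutually cis (chiral).
One of these lacks any improper symmetry element and so occurs as an enantiomeric pair, giving 2 + 1 = 3 stereoisomers in total.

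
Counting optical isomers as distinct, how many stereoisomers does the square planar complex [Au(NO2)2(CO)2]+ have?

2

There are 2 geometric isomers: NO2 cis; NO2 trans.
Each arrangement has an internal mirror plane or centre of symmetry, so none is chiral.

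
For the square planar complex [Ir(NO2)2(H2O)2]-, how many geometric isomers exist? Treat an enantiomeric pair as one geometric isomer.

There are 2 geometric isomers: NO2 cis; NO2 trans.

2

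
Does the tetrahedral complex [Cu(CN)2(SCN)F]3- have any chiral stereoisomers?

no

In a tetrahedral complex all four positions are equivalent and every pair of ligands is adjacent — there is no cis/trans distinction.
Only one geometric arrangement is possible.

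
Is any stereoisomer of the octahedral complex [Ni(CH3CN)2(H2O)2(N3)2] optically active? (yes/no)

yes

In an octahedral complex each vertex has one trans partner and four cis neighbours.
There are 5 geometric isomers: CH3CN trans, H2O trans, N3 trans; CH3CN trans, H2O cis, N3 cis; CH3CN cis, H2O cis, N3 trans; CH3CN cis, H2O cis, N3 cis (chiral); CH3CN cis, H2O trans, N3 cis.
One of these lacks any improper symmetry element and so occurs as an enantiomeric pair, giving 5 + 1 = 6 stereoisomers in total.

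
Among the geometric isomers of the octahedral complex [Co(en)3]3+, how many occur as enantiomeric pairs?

Each en is bidentate and must span two cis positions.
Only one geometric arrangement is possible; it has no improper symmetry element, so it exists as a pair of enantiomers (2 stereoisomers).

1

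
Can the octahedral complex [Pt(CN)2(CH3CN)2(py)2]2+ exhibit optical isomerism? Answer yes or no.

yes

The six octahedral sites form three mutually perpendicular trans pairs.
Working through the distinct placements yields 5 geometric isomers: CN trans, CH3CN trans, py trans; CN cis, CH3CN trans, py cis; CN cis, CH3CN cis, py trans; CN cis, CH3CN cis, py cis (chiral); CN trans, CH3CN cis, py cis.
One of these lacks any improper symmetry element and so occurs as an enantiomeric pair, giving 5 + 1 = 6 stereoisomers in total.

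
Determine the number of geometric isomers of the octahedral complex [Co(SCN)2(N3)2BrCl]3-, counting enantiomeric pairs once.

There are 6 geometric isomers: SCN trans, N3 trans; SCN cis, N3 cis (3 arrangements, 2 chiral); SCN trans, N3 cis; SCN cis, N3 trans.

6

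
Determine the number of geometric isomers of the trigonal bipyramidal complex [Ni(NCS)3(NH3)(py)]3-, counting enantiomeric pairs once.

A trigonal bipyramid has two axial and three equatorial sites, which are chemically inequivalent.
The distinct arrangements are (4 in all): NH3 equatorial, py equatorial; NH3 axial, py equatorial; NH3 equatorial, py axial; NH3 axial, py axial.

4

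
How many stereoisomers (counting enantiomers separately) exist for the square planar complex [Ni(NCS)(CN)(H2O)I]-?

A square has two trans pairs of vertices; adjacent vertices are cis.
There are 3 geometric isomers: (CN/I trans, H2O/NCS trans); (CN/NCS trans, H2O/I trans); (CN/H2O trans, I/NCS trans).
Each arrangement has an internal mirror plane or centre of symmetry, so none is chiral.

3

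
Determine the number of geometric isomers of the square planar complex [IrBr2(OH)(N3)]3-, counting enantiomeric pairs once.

2

A square has two trans pairs of vertices; adjacent vertices are cis.
Systematic placement gives 2 geometric isomers: Br cis; Br trans.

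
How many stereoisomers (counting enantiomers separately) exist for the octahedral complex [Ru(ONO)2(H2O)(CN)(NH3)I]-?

The six octahedral sites form three mutually perpendicular trans pairs.
Placing the ligands in turn and identifying arrangements related by rotation or reflection leaves 9 distinct geometric isomers.
Of these, 6 lack any improper symmetry element and so occur as enantiomeric pairs, giving 9 + 6 = 15 stereoisomers in total.

15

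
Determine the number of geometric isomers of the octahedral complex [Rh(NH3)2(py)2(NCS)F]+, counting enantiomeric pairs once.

6

In an octahedral complex each vertex has one trans partner and four cis neighbours.
There are 6 geometric isomers: NH3 trans, py trans; NH3 cis, py cis (3 arrangements, 2 chiral); NH3 cis, py trans; NH3 trans, py cis.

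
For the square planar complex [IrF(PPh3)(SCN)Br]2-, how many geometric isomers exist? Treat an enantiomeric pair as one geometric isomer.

A square has two trans pairs of vertices; adjacent vertices are cis.
Working through the distinct placements yields 3 geometric isomers: (Br/PPh3 trans, F/SCN trans); (Br/SCN trans, F/PPh3 trans); (Br/F trans, PPh3/SCN trans).

3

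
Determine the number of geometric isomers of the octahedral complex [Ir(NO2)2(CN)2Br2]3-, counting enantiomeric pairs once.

5

The distinct arrangements are (5 in all): NO2 trans, CN trans, Br trans; NO2 cis, CN cis, Br trans; NO2 trans, CN cis, Br cis; NO2 cis, CN cis, Br cis (chiral); NO2 cis, CN trans, Br cis.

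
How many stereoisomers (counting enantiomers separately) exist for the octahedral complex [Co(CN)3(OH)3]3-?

2

In an octahedral complex each vertex has one trans partner and four cis neighbours.
There are 2 geometric isomers: CN mer; CN fac.
Each arrangement has an internal mirror plane or centre of symmetry, so none is chiral.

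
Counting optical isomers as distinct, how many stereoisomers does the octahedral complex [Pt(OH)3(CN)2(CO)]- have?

In an octahedral complex each vertex has one trans partner and four cis neighbours.
There are 3 geometric isomers: OH mer, CN trans; OH mer, CN cis; OH fac, CN cis.
Each arrangement has an internal mirror plane or centre of symmetry, so none is chiral.

3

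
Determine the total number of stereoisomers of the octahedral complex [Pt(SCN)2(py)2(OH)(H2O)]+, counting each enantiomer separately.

8

The six octahedral sites form three mutually perpendicular trans pairs.
Working through the distinct placements yields 6 geometric isomers: SCN trans, py trans; SCN cis, py cis (3 arrangements, 2 chiral); SCN cis, py trans; SCN trans, py cis.
Of these, 2 lack any improper symmetry element and so occur as enantiomeric pairs, giving 6 + 2 = 8 stereoisomers in total.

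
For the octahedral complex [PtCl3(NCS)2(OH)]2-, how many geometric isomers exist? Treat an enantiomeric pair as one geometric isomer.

3

An octahedron has six vertices in three trans pairs; every non-trans pair is cis.
The distinct arrangements are (3 in all): Cl mer, NCS cis; Cl mer, NCS trans; Cl fac, NCS cis.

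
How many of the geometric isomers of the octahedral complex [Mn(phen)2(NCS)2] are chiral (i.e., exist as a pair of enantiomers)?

1

In an octahedral complex each vertex has one trans partner and four cis neighbours.
Each phen is bidentate and must span two cis positions.
Systematic placement gives 2 geometric isomers: NCS trans; NCS cis (chiral).
One of these lacks any improper symmetry element and so occurs as an enantiomeric pair, giving 2 + 1 = 3 stereoisomers in total.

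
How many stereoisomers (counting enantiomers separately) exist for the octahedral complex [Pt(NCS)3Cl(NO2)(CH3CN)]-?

In an octahedral complex each vertex has one trans partner and four cis neighbours.
There are 4 geometric isomers: NCS mer (3 arrangements); NCS fac (chiral).
One of these lacks any improper symmetry element and so occurs as an enantiomeric pair, giving 4 + 1 = 5 stereoisomers in total.

5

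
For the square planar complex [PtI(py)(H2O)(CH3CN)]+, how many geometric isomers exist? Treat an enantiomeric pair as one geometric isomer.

3

A square has two trans pairs of vertices; adjacent vertices are cis.
The distinct arrangements are (3 in all): (CH3CN/I trans, H2O/py trans); (CH3CN/py trans, H2O/I trans); (CH3CN/H2O trans, I/py trans).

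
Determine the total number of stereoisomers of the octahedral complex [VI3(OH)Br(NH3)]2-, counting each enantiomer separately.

An octahedron has six vertices in three trans pairs; every non-trans pair is cis.
Working through the distinct placements yields 4 geometric isomers: I mer (3 arrangements); I fac (chiral).
One of these lacks any improper symmetry element and so occurs as an enantiomeric pair, giving 4 + 1 = 5 stereoisomers in total.

5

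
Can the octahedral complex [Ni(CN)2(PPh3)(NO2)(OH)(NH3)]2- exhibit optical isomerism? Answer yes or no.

yes

Systematic enumeration (placing each ligand type in turn and discarding arrangements equivalent by rotation or reflection) gives 9 geometric isomers.
Of these, 6 lack any improper symmetry element and so occur as enantiomeric pairs, giving 9 + 6 = 15 stereoisomers in total.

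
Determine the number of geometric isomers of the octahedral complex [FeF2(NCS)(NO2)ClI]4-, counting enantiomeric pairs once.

In an octahedral complex each vertex has one trans partner and four cis neighbours.
Placing the ligands in turn and identifying arrangements related by rotation or reflection leaves 9 distinct geometric isomers.

9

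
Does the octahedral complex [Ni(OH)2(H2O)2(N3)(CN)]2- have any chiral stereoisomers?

Systematic placement gives 6 geometric isomers: OH trans, H2O cis; OH cis, H2O cis (3 arrangements, 2 chiral); OH trans, H2O trans; OH cis, H2O trans.
Of these, 2 lack any improper symmetry element and so occur as enantiomeric pairs, giving 6 + 2 = 8 stereoisomers in total.

yes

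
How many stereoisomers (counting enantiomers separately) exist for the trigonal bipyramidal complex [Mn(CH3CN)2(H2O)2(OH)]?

6

A trigonal bipyramid has two axial and three equatorial sites, which are chemically inequivalent.
Placing the ligands in turn and identifying arrangements related by rotation or reflection leaves 5 distinct geometric isomers.
One of these lacks any improper symmetry element and so occurs as an enantiomeric pair, giving 5 + 1 = 6 stereoisomers in total.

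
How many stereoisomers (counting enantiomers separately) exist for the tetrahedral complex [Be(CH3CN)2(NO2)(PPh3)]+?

Only one geometric arrangement is possible.

1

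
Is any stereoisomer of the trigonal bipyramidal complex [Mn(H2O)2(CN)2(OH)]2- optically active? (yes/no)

Exhaustive case analysis gives 5 geometric isomers.
One of these lacks any improper symmetry element and so occurs as an enantiomeric pair, giving 5 + 1 = 6 stereoisomers in total.

yes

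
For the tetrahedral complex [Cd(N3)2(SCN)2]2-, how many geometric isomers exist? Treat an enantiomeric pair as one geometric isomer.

1

Only one geometric arrangement is possible.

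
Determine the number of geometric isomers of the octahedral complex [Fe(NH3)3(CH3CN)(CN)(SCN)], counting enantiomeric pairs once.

The distinct arrangements are (4 in all): NH3 mer (3 arrangements); NH3 fac (chiral).

4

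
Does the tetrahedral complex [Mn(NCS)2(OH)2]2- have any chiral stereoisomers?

All four vertices of a tetrahedron are equivalent and mutually adjacent, so cis/trans isomerism cannot arise.
Only one geometric arrangement is possible.

no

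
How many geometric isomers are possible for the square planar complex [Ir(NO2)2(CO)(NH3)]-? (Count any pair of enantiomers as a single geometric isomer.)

2

In a square planar complex each vertex has one trans partner and two cis neighbours.
Working through the distinct placements yields 2 geometric isomers: NO2 cis; NO2 trans.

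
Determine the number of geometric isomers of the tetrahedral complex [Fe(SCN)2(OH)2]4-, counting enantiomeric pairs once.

Only one geometric arrangement is possible.

1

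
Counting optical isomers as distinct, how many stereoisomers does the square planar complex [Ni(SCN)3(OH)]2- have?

In a square planar complex each vertex has one trans partner and two cis neighbours.
Only one geometric arrangement is possible.

1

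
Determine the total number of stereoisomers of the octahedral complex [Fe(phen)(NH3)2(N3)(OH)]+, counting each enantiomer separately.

6

The six octahedral sites form three mutually perpendicular trans pairs.
Each phen is bidentate and must span two cis positions.
The distinct arrangements are (4 in all): NH3 cis (3 arrangements, 2 chiral); NH3 trans.
Of these, 2 lack any improper symmetry element and so occur as enantiomeric pairs, giving 4 + 2 = 6 stereoisomers in total.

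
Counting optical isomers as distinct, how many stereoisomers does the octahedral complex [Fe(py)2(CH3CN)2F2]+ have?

The distinct arrangements are (5 in all): py trans, CH3CN trans, F trans; py cis, CH3CN trans, F cis; py trans, CH3CN cis, F cis; py cis, CH3CN cis, F cis (chiral); py cis, CH3CN cis, F trans.
One of these lacks any improper symmetry element and so occurs as an enantiomeric pair, giving 5 + 1 = 6 stereoisomers in total.

6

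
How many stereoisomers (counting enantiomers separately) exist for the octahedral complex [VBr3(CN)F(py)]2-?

The six octahedral sites form three mutually perpendicular trans pairs.
The distinct arrangements are (4 in all): Br mer (3 arrangements); Br fac (chiral).
One of these lacks any improper symmetry element and so occurs as an enantiomeric pair, giving 4 + 1 = 5 stereoisomers in total.

5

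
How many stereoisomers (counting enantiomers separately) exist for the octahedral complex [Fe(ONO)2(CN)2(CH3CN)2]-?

In an octahedral complex each vertex has one trans partner and four cis neighbours.
Working through the distinct placements yields 5 geometric isomers: ONO trans, CN trans, CH3CN trans; ONO cis, CN cis, CH3CN trans; ONO trans, CN cis, CH3CN cis; ONO cis, CN cis, CH3CN cis (chiral); ONO cis, CN trans, CH3CN cis.
One of these lacks any improper symmetry element and so occurs as an enantiomeric pair, giving 5 + 1 = 6 stereoisomers in total.

6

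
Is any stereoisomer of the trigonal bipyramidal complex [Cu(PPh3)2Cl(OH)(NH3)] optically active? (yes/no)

yes

Exhaustive case analysis gives 7 geometric isomers.
Of these, 3 lack any improper symmetry element and so occur as enantiomeric pairs, giving 7 + 3 = 10 stereoisomers in total.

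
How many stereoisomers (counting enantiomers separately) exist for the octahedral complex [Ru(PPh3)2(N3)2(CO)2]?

6

The distinct arrangements are (5 in all): PPh3 trans, N3 trans, CO trans; PPh3 cis, N3 cis, CO trans; PPh3 trans, N3 cis, CO cis; PPh3 cis, N3 cis, CO cis (chiral); PPh3 cis, N3 trans, CO cis.
One of these lacks any improper symmetry element and so occurs as an enantiomeric pair, giving 5 + 1 = 6 stereoisomers in total.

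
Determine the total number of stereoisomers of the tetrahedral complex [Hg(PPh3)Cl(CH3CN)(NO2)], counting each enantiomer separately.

All four vertices of a tetrahedron are equivalent and mutually adjacent, so cis/trans isomerism cannot arise.
Only one geometric arrangement is possible; it has no improper symmetry element, so it exists as a pair of enantiomers (2 stereoisomers).

2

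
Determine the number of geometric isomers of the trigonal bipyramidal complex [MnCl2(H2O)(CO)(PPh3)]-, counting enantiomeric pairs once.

7

In a trigonal bipyramid the two axial positions differ from the three equatorial ones.
Placing the ligands in turn and identifying arrangements related by rotation or reflection leaves 7 distinct geometric isomers.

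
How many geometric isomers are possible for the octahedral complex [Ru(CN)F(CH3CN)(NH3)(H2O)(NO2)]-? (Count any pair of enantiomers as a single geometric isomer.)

The six octahedral sites form three mutually perpendicular trans pairs.
Exhaustive case analysis gives 15 geometric isomers.

15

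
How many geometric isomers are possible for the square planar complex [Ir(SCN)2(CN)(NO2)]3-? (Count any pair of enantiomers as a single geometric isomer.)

2

A square has two trans pairs of vertices; adjacent vertices are cis.
The distinct arrangements are (2 in all): SCN cis; SCN trans.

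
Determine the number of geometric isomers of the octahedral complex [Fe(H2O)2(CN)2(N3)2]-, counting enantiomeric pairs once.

5

In an octahedral complex each vertex has one trans partner and four cis neighbours.
Systematic placement gives 5 geometric isomers: H2O trans, CN trans, N3 trans; H2O cis, CN trans, N3 cis; H2O cis, CN cis, N3 trans; H2O cis, CN cis, N3 cis (chiral); H2O trans, CN cis, N3 cis.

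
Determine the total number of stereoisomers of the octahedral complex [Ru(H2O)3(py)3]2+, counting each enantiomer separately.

2

Working through the distinct placements yields 2 geometric isomers: H2O mer; H2O fac.
Each arrangement has an internal mirror plane or centre of symmetry, so none is chiral.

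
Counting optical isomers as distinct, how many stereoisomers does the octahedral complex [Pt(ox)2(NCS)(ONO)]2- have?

In an octahedral complex each vertex has one trans partner and four cis neighbours.
Each ox is bidentate and must span two cis positions.
Systematic placement gives 2 geometric isomers: NCS and ONO mutually trans; NCS and ONO mutually cis (chiral).
One of these lacks any improper symmetry element and so occurs as an enantiomeric pair, giving 2 + 1 = 3 stereoisomers in total.

3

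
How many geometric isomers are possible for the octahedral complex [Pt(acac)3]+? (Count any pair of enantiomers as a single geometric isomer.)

Each acac is bidentate and must span two cis positions.
Only one geometric arrangement is possible; it has no improper symmetry element, so it exists as a pair of enantiomers (2 stereoisomers).

1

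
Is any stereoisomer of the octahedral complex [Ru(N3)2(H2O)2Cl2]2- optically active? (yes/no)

yes

Working through the distinct placements yields 5 geometric isomers: N3 trans, H2O trans, Cl trans; N3 cis, H2O cis, Cl trans; N3 trans, H2O cis, Cl cis; N3 cis, H2O cis, Cl cis (chiral); N3 cis, H2O trans, Cl cis.
One of these lacks any improper symmetry element and so occurs as an enantiomeric pair, giving 5 + 1 = 6 stereoisomers in total.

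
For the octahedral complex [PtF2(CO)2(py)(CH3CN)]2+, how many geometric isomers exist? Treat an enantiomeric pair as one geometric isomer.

In an octahedral complex each vertex has one trans partner and four cis neighbours.
Working through the distinct placements yields 6 geometric isomers: F cis, CO cis (3 arrangements, 2 chiral); F trans, CO cis; F cis, CO trans; F trans, CO trans.

6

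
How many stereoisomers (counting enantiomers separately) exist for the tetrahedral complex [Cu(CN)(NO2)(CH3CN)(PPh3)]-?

2

In a tetrahedral complex all four positions are equivalent and every pair of ligands is adjacent — there is no cis/trans distinction.
Only one geometric arrangement is possible; it has no improper symmetry element, so it exists as a pair of enantiomers (2 stereoisomers).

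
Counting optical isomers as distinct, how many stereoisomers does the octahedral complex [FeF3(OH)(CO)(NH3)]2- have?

5

In an octahedral complex each vertex has one trans partner and four cis neighbours.
Systematic placement gives 4 geometric isomers: F mer (3 arrangements); F fac (chiral).
One of these lacks any improper symmetry element and so occurs as an enantiomeric pair, giving 4 + 1 = 5 stereoisomers in total.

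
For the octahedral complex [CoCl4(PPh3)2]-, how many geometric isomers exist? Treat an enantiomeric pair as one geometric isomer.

In an octahedral complex each vertex has one trans partner and four cis neighbours.
Systematic placement gives 2 geometric isomers: PPh3 trans; PPh3 cis.

2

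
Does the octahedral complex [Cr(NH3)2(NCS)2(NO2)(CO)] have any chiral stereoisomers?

Systematic placement gives 6 geometric isomers: NH3 cis, NCS cis (3 arrangements, 2 chiral); NH3 trans, NCS cis; NH3 cis, NCS trans; NH3 trans, NCS trans.
Of these, 2 lack any improper symmetry element and so occur as enantiomeric pairs, giving 6 + 2 = 8 stereoisomers in total.

yes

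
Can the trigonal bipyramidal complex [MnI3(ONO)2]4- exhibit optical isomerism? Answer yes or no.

In a trigonal bipyramid the two axial positions differ from the three equatorial ones.
There are 3 geometric isomers: ONO both equatorial; ONO one axial, one equatorial; ONO both axial.
Each arrangement has an internal mirror plane or centre of symmetry, so none is chiral.

no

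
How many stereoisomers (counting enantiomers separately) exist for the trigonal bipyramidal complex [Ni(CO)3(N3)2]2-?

3

A trigonal bipyramid has two axial and three equatorial sites, which are chemically inequivalent.
Systematic placement gives 3 geometric isomers: N3 both equatorial; N3 one axial, one equatorial; N3 both axial.
Each arrangement has an internal mirror plane or centre of symmetry, so none is chiral.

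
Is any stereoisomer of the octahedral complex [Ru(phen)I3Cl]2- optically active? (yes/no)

no

An octahedron has six vertices in three trans pairs; every non-trans pair is cis.
Each phen is bidentate and must span two cis positions.
There are 2 geometric isomers: I fac; I mer.
Each arrangement has an internal mirror plane or centre of symmetry, so none is chiral.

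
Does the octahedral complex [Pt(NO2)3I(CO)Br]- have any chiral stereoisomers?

yes

Systematic placement gives 4 geometric isomers: NO2 mer (3 arrangements); NO2 fac (chiral).
One of these lacks any improper symmetry element and so occurs as an enantiomeric pair, giving 4 + 1 = 5 stereoisomers in total.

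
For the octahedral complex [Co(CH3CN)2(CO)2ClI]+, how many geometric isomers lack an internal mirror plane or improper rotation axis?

In an octahedral complex each vertex has one trans partner and four cis neighbours.
Systematic placement gives 6 geometric isomers: CH3CN trans, CO trans; CH3CN trans, CO cis; CH3CN cis, CO cis (3 arrangements, 2 chiral); CH3CN cis, CO trans.
Of these, 2 lack any improper symmetry element and so occur as enantiomeric pairs, giving 6 + 2 = 8 stereoisomers in total.

2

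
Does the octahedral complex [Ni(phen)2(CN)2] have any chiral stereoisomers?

yes

Each phen is bidentate and must span two cis positions.
There are 2 geometric isomers: CN trans; CN cis (chiral).
One of these lacks any improper symmetry element and so occurs as an enantiomeric pair, giving 2 + 1 = 3 stereoisomers in total.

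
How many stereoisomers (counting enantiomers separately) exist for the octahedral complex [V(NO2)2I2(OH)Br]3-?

The six octahedral sites form three mutually perpendicular trans pairs.
Systematic placement gives 6 geometric isomers: NO2 cis, I cis (3 arrangements, 2 chiral); NO2 trans, I cis; NO2 cis, I trans; NO2 trans, I trans.
Of these, 2 lack any improper symmetry element and so occur as enantiomeric pairs, giving 6 + 2 = 8 stereoisomers in total.

8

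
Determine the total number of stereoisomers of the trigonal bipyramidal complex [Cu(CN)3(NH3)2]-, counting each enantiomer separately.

3

A trigonal bipyramid has two axial and three equatorial sites, which are chemically inequivalent.
The distinct arrangements are (3 in all): NH3 both equatorial; NH3 one axial, one equatorial; NH3 both axial.
Each arrangement has an internal mirror plane or centre of symmetry, so none is chiral.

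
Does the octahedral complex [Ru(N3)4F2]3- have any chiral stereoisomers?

The six octahedral sites form three mutually perpendicular trans pairs.
Working through the distinct placements yields 2 geometric isomers: F trans; F cis.
Each arrangement has an internal mirror plane or centre of symmetry, so none is chiral.

no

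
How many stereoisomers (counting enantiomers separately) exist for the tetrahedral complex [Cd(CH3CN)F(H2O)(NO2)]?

Only one geometric arrangement is possible; it has no improper symmetry element, so it exists as a pair of enantiomers (2 stereoisomers).

2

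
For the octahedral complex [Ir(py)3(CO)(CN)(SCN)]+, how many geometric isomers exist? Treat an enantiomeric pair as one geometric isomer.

4

In an octahedral complex each vertex has one trans partner and four cis neighbours.
The distinct arrangements are (4 in all): py mer (3 arrangements); py fac (chiral).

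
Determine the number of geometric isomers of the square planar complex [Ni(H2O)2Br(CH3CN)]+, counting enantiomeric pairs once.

2

A square has two trans pairs of vertices; adjacent vertices are cis.
Working through the distinct placements yields 2 geometric isomers: H2O cis; H2O trans.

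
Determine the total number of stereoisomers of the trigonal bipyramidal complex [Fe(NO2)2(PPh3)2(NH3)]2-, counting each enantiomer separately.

In a trigonal bipyramid the two axial positions differ from the three equatorial ones.
Placing the ligands in turn and identifying arrangements related by rotation or reflection leaves 5 distinct geometric isomers.
One of these lacks any improper symmetry element and so occurs as an enantiomeric pair, giving 5 + 1 = 6 stereoisomers in total.

6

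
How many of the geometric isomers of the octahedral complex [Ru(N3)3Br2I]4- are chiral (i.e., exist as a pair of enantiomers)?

The six octahedral sites form three mutually perpendicular trans pairs.
Systematic placement gives 3 geometric isomers: N3 mer, Br trans; N3 mer, Br cis; N3 fac, Br cis.
Each arrangement has an internal mirror plane or centre of symmetry, so none is chiral.

0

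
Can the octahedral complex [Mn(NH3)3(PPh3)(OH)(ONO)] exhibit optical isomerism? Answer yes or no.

In an octahedral complex each vertex has one trans partner and four cis neighbours.
Systematic placement gives 4 geometric isomers: NH3 mer (3 arrangements); NH3 fac (chiral).
One of these lacks any improper symmetry element and so occurs as an enantiomeric pair, giving 4 + 1 = 5 stereoisomers in total.

yes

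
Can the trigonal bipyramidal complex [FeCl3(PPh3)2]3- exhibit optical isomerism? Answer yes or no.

no

Systematic placement gives 3 geometric isomers: PPh3 both equatorial; PPh3 one axial, one equatorial; PPh3 both axial.
Each arrangement has an internal mirror plane or centre of symmetry, so none is chiral.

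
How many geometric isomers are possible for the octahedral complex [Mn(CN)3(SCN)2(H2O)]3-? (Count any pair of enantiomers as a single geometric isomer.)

3

An octahedron has six vertices in three trans pairs; every non-trans pair is cis.
The distinct arrangements are (3 in all): CN mer, SCN trans; CN mer, SCN cis; CN fac, SCN cis.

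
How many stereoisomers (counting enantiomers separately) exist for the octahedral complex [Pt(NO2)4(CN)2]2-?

2

In an octahedral complex each vertex has one trans partner and four cis neighbours.
Systematic placement gives 2 geometric isomers: CN trans; CN cis.
Each arrangement has an internal mirror plane or centre of symmetry, so none is chiral.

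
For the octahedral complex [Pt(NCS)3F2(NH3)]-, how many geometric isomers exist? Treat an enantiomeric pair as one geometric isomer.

3

The six octahedral sites form three mutually perpendicular trans pairs.
The distinct arrangements are (3 in all): NCS mer, F trans; NCS fac, F cis; NCS mer, F cis.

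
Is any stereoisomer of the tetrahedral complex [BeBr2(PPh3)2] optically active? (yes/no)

In a tetrahedral complex all four positions are equivalent and every pair of ligands is adjacent — there is no cis/trans distinction.
Only one geometric arrangement is possible.

no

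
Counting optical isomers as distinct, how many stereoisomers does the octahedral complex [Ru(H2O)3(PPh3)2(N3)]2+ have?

An octahedron has six vertices in three trans pairs; every non-trans pair is cis.
Working through the distinct placements yields 3 geometric isomers: H2O mer, PPh3 trans; H2O mer, PPh3 cis; H2O fac, PPh3 cis.
Each arrangement has an internal mirror plane or centre of symmetry, so none is chiral.

3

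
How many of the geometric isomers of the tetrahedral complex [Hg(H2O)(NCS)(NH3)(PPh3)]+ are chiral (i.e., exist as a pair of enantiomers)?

Only one geometric arrangement is possible; it has no improper symmetry element, so it exists as a pair of enantiomers (2 stereoisomers).

1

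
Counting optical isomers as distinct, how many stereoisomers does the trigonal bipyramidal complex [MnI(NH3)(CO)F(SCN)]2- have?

20

A trigonal bipyramid has two axial and three equatorial sites, which are chemically inequivalent.
Systematic enumeration (placing each ligand type in turn and discarding arrangements equivalent by rotation or reflection) gives 10 geometric isomers.
Of these, 10 lack any improper symmetry element and so occur as enantiomeric pairs, giving 10 + 10 = 20 stereoisomers in total.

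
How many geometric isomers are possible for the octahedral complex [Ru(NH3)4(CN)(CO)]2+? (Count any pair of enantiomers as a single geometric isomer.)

2

The six octahedral sites form three mutually perpendicular trans pairs.
Systematic placement gives 2 geometric isomers: CN and CO mutually trans; CN and CO mutually cis.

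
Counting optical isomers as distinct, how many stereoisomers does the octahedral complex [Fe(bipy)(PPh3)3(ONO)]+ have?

2

In an octahedral complex each vertex has one trans partner and four cis neighbours.
Each bipy is bidentate and must span two cis positions.
There are 2 geometric isomers: PPh3 fac; PPh3 mer.
Each arrangement has an internal mirror plane or centre of symmetry, so none is chiral.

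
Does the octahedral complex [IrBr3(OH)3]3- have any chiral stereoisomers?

no

In an octahedral complex each vertex has one trans partner and four cis neighbours.
The distinct arrangements are (2 in all): Br mer; Br fac.
Each arrangement has an internal mirror plane or centre of symmetry, so none is chiral.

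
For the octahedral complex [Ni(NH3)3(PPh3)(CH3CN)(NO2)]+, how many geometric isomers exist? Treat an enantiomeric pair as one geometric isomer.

An octahedron has six vertices in three trans pairs; every non-trans pair is cis.
The distinct arrangements are (4 in all): NH3 mer (3 arrangements); NH3 fac (chiral).

4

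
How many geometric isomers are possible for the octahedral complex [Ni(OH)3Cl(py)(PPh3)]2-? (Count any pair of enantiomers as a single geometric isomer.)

In an octahedral complex each vertex has one trans partner and four cis neighbours.
Systematic placement gives 4 geometric isomers: OH mer (3 arrangements); OH fac (chiral).

4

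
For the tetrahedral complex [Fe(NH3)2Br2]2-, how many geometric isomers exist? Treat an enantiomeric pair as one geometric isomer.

1

All four vertices of a tetrahedron are equivalent and mutually adjacent, so cis/trans isomerism cannot arise.
Only one geometric arrangement is possible.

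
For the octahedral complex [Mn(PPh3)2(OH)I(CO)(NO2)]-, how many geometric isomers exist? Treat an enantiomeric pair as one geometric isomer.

An octahedron has six vertices in three trans pairs; every non-trans pair is cis.
Placing the ligands in turn and identifying arrangements related by rotation or reflection leaves 9 distinct geometric isomers.

9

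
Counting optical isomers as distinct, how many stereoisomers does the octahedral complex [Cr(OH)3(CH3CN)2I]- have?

The six octahedral sites form three mutually perpendicular trans pairs.
The distinct arrangements are (3 in all): OH mer, CH3CN trans; OH mer, CH3CN cis; OH fac, CH3CN cis.
Each arrangement has an internal mirror plane or centre of symmetry, so none is chiral.

3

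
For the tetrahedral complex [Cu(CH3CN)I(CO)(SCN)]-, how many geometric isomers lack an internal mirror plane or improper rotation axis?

All four vertices of a tetrahedron are equivalent and mutually adjacent, so cis/trans isomerism cannot arise.
Only one geometric arrangement is possible; it has no improper symmetry element, so it exists as a pair of enantiomers (2 stereoisomers).

1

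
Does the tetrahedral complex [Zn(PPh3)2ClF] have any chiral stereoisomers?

no

All four vertices of a tetrahedron are equivalent and mutually adjacent, so cis/trans isomerism cannot arise.
Only one geometric arrangement is possible.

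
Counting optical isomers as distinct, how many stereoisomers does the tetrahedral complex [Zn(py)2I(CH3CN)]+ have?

1

Only one geometric arrangement is possible.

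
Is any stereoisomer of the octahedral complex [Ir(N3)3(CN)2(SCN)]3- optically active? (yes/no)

Working through the distinct placements yields 3 geometric isomers: N3 mer, CN trans; N3 fac, CN cis; N3 mer, CN cis.
Each arrangement has an internal mirror plane or centre of symmetry, so none is chiral.

no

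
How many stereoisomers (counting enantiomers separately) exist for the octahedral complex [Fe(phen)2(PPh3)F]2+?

3

The six octahedral sites form three mutually perpendicular trans pairs.
Each phen is bidentate and must span two cis positions.
Working through the distinct placements yields 2 geometric isomers: PPh3 and F mutually trans; PPh3 and F mutually cis (chiral).
One of these lacks any improper symmetry element and so occurs as an enantiomeric pair, giving 2 + 1 = 3 stereoisomers in total.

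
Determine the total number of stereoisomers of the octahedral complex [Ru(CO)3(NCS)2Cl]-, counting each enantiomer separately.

An octahedron has six vertices in three trans pairs; every non-trans pair is cis.
The distinct arrangements are (3 in all): CO mer, NCS trans; CO mer, NCS cis; CO fac, NCS cis.
Each arrangement has an internal mirror plane or centre of symmetry, so none is chiral.

3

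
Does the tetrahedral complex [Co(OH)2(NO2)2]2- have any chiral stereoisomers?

All four vertices of a tetrahedron are equivalent and mutually adjacent, so cis/trans isomerism cannot arise.
Only one geometric arrangement is possible.

no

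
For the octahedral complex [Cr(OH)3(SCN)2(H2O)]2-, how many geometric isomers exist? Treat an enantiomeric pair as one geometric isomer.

3

The six octahedral sites form three mutually perpendicular trans pairs.
There are 3 geometric isomers: OH mer, SCN trans; OH fac, SCN cis; OH mer, SCN cis.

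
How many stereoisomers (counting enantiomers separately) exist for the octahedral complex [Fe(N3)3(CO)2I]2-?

Working through the distinct placements yields 3 geometric isomers: N3 mer, CO trans; N3 mer, CO cis; N3 fac, CO cis.
Each arrangement has an internal mirror plane or centre of symmetry, so none is chiral.

3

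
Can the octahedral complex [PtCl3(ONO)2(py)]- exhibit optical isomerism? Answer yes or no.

no

The six octahedral sites form three mutually perpendicular trans pairs.
The distinct arrangements are (3 in all): Cl mer, ONO cis; Cl mer, ONO trans; Cl fac, ONO cis.
Each arrangement has an internal mirror plane or centre of symmetry, so none is chiral.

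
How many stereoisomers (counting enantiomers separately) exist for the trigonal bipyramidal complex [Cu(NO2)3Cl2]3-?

3

In a trigonal bipyramid the two axial positions differ from the three equatorial ones.
There are 3 geometric isomers: Cl both axial; Cl one axial, one equatorial; Cl both equatorial.
Each arrangement has an internal mirror plane or centre of symmetry, so none is chiral.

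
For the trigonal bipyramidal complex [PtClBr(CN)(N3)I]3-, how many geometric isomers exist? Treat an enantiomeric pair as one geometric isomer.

A trigonal bipyramid has two axial and three equatorial sites, which are chemically inequivalent.
Exhaustive case analysis gives 10 geometric isomers.

10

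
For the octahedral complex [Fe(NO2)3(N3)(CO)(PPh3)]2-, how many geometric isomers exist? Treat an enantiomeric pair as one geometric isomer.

In an octahedral complex each vertex has one trans partner and four cis neighbours.
There are 4 geometric isomers: NO2 mer (3 arrangements); NO2 fac (chiral).

4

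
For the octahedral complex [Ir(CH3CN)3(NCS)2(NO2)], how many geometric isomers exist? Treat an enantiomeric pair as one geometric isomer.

3

In an octahedral complex each vertex has one trans partner and four cis neighbours.
Working through the distinct placements yields 3 geometric isomers: CH3CN mer, NCS cis; CH3CN mer, NCS trans; CH3CN fac, NCS cis.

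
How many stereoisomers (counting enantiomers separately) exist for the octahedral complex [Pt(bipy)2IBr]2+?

3

The six octahedral sites form three mutually perpendicular trans pairs.
Each bipy is bidentate and must span two cis positions.
There are 2 geometric isomers: I and Br mutually trans; I and Br mutually cis (chiral).
One of these lacks any improper symmetry element and so occurs as an enantiomeric pair, giving 2 + 1 = 3 stereoisomers in total.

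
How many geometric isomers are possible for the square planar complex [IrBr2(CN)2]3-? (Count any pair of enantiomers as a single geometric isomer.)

Systematic placement gives 2 geometric isomers: Br cis; Br trans.

2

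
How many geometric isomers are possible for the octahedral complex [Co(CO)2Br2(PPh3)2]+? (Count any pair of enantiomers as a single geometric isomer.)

An octahedron has six vertices in three trans pairs; every non-trans pair is cis.
Working through the distinct placements yields 5 geometric isomers: CO trans, Br trans, PPh3 trans; CO cis, Br trans, PPh3 cis; CO cis, Br cis, PPh3 trans; CO cis, Br cis, PPh3 cis (chiral); CO trans, Br cis, PPh3 cis.

5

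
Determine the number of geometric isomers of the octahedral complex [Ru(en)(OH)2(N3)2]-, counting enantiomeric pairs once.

3

An octahedron has six vertices in three trans pairs; every non-trans pair is cis.
Each en is bidentate and must span two cis positions.
Working through the distinct placements yields 3 geometric isomers: OH cis, N3 trans; OH cis, N3 cis (chiral); OH trans, N3 cis.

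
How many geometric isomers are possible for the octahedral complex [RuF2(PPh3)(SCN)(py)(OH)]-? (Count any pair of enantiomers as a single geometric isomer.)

The six octahedral sites form three mutually perpendicular trans pairs.
Systematic enumeration (placing each ligand type in turn and discarding arrangements equivalent by rotation or reflection) gives 9 geometric isomers.

9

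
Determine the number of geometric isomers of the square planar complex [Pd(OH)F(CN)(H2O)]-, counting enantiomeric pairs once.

3

A square has two trans pairs of vertices; adjacent vertices are cis.
Systematic placement gives 3 geometric isomers: (CN/H2O trans, F/OH trans); (CN/OH trans, F/H2O trans); (CN/F trans, H2O/OH trans).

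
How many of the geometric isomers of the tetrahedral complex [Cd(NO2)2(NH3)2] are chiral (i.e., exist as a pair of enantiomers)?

All four vertices of a tetrahedron are equivalent and mutually adjacent, so cis/trans isomerism cannot arise.
Only one geometric arrangement is possible.

0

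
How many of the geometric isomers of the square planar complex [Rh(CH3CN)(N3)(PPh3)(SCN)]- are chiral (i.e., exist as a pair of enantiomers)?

0

Working through the distinct placements yields 3 geometric isomers: (CH3CN/PPh3 trans, N3/SCN trans); (CH3CN/SCN trans, N3/PPh3 trans); (CH3CN/N3 trans, PPh3/SCN trans).
Each arrangement has an internal mirror plane or centre of symmetry, so none is chiral.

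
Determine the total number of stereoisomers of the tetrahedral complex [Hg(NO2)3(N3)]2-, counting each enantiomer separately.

1

In a tetrahedral complex all four positions are equivalent and every pair of ligands is adjacent — there is no cis/trans distinction.
Only one geometric arrangement is possible.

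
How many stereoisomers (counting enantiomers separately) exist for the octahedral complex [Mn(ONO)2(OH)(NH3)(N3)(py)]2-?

15

The six octahedral sites form three mutually perpendicular trans pairs.
Exhaustive case analysis gives 9 geometric isomers.
Of these, 6 lack any improper symmetry element and so occur as enantiomeric pairs, giving 9 + 6 = 15 stereoisomers in total.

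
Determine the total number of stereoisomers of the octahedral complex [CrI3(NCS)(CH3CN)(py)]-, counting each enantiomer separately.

An octahedron has six vertices in three trans pairs; every non-trans pair is cis.
Working through the distinct placements yields 4 geometric isomers: I mer (3 arrangements); I fac (chiral).
One of these lacks any improper symmetry element and so occurs as an enantiomeric pair, giving 4 + 1 = 5 stereoisomers in total.

5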